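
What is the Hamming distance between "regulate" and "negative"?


Comparing character by character (same length = 8):
  Pos 0: 'r' vs 'n' !=
  Pos 1: 'e' vs 'e' =
  Pos 2: 'g' vs 'g' =
  Pos 3: 'u' vs 'a' !=
  Pos 4: 'l' vs 't' !=
  Pos 5: 'a' vs 'i' !=
  Pos 6: 't' vs 'v' !=
  Pos 7: 'e' vs 'e' =
Hamming distance = 5


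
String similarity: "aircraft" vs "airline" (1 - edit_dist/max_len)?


Word 1: "aircraft" (length 8)
Word 2: "airline" (length 7)
One optimal edit sequence:
  1. keep 'a'
  2. keep 'i'
  3. keep 'r'
  4. delete 'c'  (+1)
  5. substitute 'r' -> 'l'  (+1)
  6. substitute 'a' -> 'i'  (+1)
  7. substitute 'f' -> 'n'  (+1)
  8. substitute 't' -> 'e'  (+1)
Edit distance = 5
Max length = max(8, 7) = 8
Similarity = 1 - 5/8
= 0.3750


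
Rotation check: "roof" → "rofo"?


Word: "roof", Candidate: "rofo"
Method: check if candidate is substring of word+word
"roofroof" contains "rofo"? No
Is rotation = No


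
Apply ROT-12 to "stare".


Word: "stare"
Shift: 12
Each letter → (letter + shift) mod 26:
  's' (18) + 12 = 4 → 'e'
  't' (19) + 12 = 5 → 'f'
  'a' (0) + 12 = 12 → 'm'
  'r' (17) + 12 = 3 → 'd'
  'e' (4) + 12 = 16 → 'q'
Result = "efmdq"


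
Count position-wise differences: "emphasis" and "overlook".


Comparing character by character (same length = 8):
  Pos 0: 'e' vs 'o' !=
  Pos 1: 'm' vs 'v' !=
  Pos 2: 'p' vs 'e' !=
  Pos 3: 'h' vs 'r' !=
  Pos 4: 'a' vs 'l' !=
  Pos 5: 's' vs 'o' !=
  Pos 6: 'i' vs 'o' !=
  Pos 7: 's' vs 'k' !=
Hamming distance = 8


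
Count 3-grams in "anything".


Word: "anything" (length 8)
Number of 3-grams = length - 3 + 1 = 8 - 3 + 1
= 6


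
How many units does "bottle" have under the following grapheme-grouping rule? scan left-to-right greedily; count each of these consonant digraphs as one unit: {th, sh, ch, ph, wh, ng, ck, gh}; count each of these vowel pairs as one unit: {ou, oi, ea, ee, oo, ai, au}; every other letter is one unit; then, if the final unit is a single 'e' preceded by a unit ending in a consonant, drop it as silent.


Word: "bottle" (6 letters)
Left-to-right scan:
  1. 'b' (letter)
  2. 'o' (letter)
  3. 't' (letter)
  4. 't' (letter)
  5. 'l' (letter)
  6. 'e' (letter)
Units from scan: 6
Final unit is 'e' after a consonant -> drop as silent (-1)
Sound units = 5 units


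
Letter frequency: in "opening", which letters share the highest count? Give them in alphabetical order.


Word: "opening"
Letter counts:
  'e': 1
  'g': 1
  'i': 1
  'n': 2
  'o': 1
  'p': 1
Maximum count = 2
Most frequent = 'n' (2 times each)


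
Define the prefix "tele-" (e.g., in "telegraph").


Prefix: tele-
As in: telegraph -> tele- + graph
Meaning = distant


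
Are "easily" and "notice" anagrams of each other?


Word 1: "easily" → sorted: aeilsy
Word 2: "notice" → sorted: ceinot
Same letters? aeilsy != ceinot
Anagram = No


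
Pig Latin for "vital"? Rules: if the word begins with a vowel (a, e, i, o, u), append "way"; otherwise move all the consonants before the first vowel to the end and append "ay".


Word: "vital"
Starts with consonant(s) → move to end, add 'ay'
Consonant cluster: "v"
Pig Latin = "italvay"


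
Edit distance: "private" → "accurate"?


Word 1: "private" (length 7)
Word 2: "accurate" (length 8)
One optimal edit sequence (insert/delete/substitute each cost 1):
  1. insert 'a'  (+1)
  2. substitute 'p' -> 'c'  (+1)
  3. substitute 'r' -> 'c'  (+1)
  4. substitute 'i' -> 'u'  (+1)
  5. substitute 'v' -> 'r'  (+1)
  6. keep 'a'
  7. keep 't'
  8. keep 'e'
Total edit operations: 5
Edit distance = 5


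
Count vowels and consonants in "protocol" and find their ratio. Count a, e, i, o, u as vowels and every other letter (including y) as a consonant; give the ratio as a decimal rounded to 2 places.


Word: "protocol"
Vowels (a,e,i,o,u): 3
Consonants: 5
Ratio = 3/5
= 0.60


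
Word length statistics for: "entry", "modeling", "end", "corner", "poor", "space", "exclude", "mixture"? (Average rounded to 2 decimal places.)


Lengths: "entry"=5, "modeling"=8, "end"=3, "corner"=6, "poor"=4, "space"=5, "exclude"=7, "mixture"=7
Sum = 45, Count = 8
Average = 45/8 = 5.63
= avg=5.63, min=3, max=8


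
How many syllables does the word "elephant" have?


Word: "elephant"
Syllable breakdown: el | e | phant
Counting: 3 parts
= 3 syllables


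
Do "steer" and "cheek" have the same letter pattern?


Pattern of "steer": [0, 1, 2, 2, 3]
Pattern of "cheek": [0, 1, 2, 2, 3]
Patterns match
Same pattern = Yes


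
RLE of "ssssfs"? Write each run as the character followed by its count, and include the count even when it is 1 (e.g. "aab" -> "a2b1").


String: "ssssfs"
Scanning for consecutive runs:
  's' x 4
  'f' x 1
  's' x 1
RLE = "s4f1s1"


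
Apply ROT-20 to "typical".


Word: "typical"
Shift: 20
Each letter → (letter + shift) mod 26:
  't' (19) + 20 = 13 → 'n'
  'y' (24) + 20 = 18 → 's'
  'p' (15) + 20 = 9 → 'j'
  'i' (8) + 20 = 2 → 'c'
  'c' (2) + 20 = 22 → 'w'
  'a' (0) + 20 = 20 → 'u'
  'l' (11) + 20 = 5 → 'f'
Result = "nsjcwuf"


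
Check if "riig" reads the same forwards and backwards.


Word: "riig"
Reversed: "giir"
Forward == Backward? riig != giir
Palindrome = No


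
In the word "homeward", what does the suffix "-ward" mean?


Suffix: -ward
Example: homeward = home + -ward
Meaning = in the direction of


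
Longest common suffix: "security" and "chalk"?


Word 1: "security"
Word 2: "chalk"
Comparing from end:
  Pos -1: 'y' != 'k' (stop)
LCS = "" (length 0)


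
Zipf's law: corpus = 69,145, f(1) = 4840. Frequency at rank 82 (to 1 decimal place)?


Zipf's law: f(r) = f(1) / r
f(1) = 4840
f(82) = 4840 / 82
= 59.0 occurrences


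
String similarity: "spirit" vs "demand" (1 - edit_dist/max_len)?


Word 1: "spirit" (length 6)
Word 2: "demand" (length 6)
One optimal edit sequence:
  1. substitute 's' -> 'd'  (+1)
  2. substitute 'p' -> 'e'  (+1)
  3. substitute 'i' -> 'm'  (+1)
  4. substitute 'r' -> 'a'  (+1)
  5. substitute 'i' -> 'n'  (+1)
  6. substitute 't' -> 'd'  (+1)
Edit distance = 6
Max length = max(6, 6) = 6
Similarity = 1 - 6/6
= 0.0000


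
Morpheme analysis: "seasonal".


Word: "seasonal"
Morphemes: season / -al
Each morpheme carries meaning
= 2 morphemes


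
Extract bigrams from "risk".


Word: "risk" (length 4)
Number of bigrams = 4 - 2 + 1 = 3
  Position 0: "ri"
  Position 1: "is"
  Position 2: "sk"
Bigrams = "ri", "is", "sk"


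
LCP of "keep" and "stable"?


Word 1: "keep"
Word 2: "stable"
Comparing from start:
  Pos 0: 'k' != 's' (stop)
LCP = "" (length 0)


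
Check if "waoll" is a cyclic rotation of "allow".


Word: "allow", Candidate: "waoll"
Method: check if candidate is substring of word+word
"allowallow" contains "waoll"? No
Is rotation = No


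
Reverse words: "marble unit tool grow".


Original: "marble unit tool grow"
Words (1..n): marble | unit | tool | grow
Reversed (n..1): grow | tool | unit | marble
Result = "grow tool unit marble"


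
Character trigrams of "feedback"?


Word: "feedback" (length 8)
Number of trigrams = 8 - 3 + 1 = 6
  Position 0: "fee"
  Position 1: "eed"
  Position 2: "edb"
  Position 3: "dba"
  Position 4: "bac"
  Position 5: "ack"
Trigrams = "fee", "eed", "edb", "dba", "bac", "ack"


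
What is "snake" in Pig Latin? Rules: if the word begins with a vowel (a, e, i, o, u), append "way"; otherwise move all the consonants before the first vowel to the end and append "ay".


Word: "snake"
Starts with consonant(s) → move to end, add 'ay'
Consonant cluster: "sn"
Pig Latin = "akesnay"


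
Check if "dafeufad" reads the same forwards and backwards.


Word: "dafeufad"
Reversed: "dafuefad"
Forward == Backward? dafeufad != dafuefad
Palindrome = No


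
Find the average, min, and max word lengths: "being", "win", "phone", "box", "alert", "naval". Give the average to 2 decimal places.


Lengths: "being"=5, "win"=3, "phone"=5, "box"=3, "alert"=5, "naval"=5
Sum = 26, Count = 6
Average = 26/6 = 4.33
= avg=4.33, min=3, max=5


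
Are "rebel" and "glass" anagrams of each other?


Word 1: "rebel" → sorted: beelr
Word 2: "glass" → sorted: aglss
Same letters? beelr != aglss
Anagram = No


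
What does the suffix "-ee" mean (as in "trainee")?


Suffix: -ee
Example: trainee = train + -ee
Meaning = one who receives


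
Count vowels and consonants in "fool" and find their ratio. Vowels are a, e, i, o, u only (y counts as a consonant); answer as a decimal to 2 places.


Word: "fool"
Vowels (a,e,i,o,u): 2
Consonants: 2
Ratio = 2/2
= 1.00


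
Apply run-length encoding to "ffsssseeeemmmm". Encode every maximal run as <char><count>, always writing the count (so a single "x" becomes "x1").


String: "ffsssseeeemmmm"
Scanning for consecutive runs:
  'f' x 2
  's' x 4
  'e' x 4
  'm' x 4
RLE = "f2s4e4m4"


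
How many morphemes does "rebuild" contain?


Word: "rebuild"
Morphemes: re- + build
Each morpheme carries meaning
= 2 morphemes


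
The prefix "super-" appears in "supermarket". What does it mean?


Prefix: super-
As in: supermarket -> super- + market
Meaning = above / beyond


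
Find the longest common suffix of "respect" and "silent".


Word 1: "respect"
Word 2: "silent"
Comparing from end:
  Pos -1: 't' == 't'
  Pos -2: 'c' != 'n' (stop)
LCS = "t" (length 1)


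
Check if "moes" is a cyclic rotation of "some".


Word: "some", Candidate: "moes"
Method: check if candidate is substring of word+word
"somesome" contains "moes"? No
Is rotation = No


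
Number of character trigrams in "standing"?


Word: "standing" (length 8)
Number of 3-grams = length - 3 + 1 = 8 - 3 + 1
= 6


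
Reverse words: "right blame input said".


Original: "right blame input said"
Words (1..n): right | blame | input | said
Reversed (n..1): said | input | blame | right
Result = "said input blame right"


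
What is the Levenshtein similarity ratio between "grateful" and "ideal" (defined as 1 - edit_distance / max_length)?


Word 1: "grateful" (length 8)
Word 2: "ideal" (length 5)
One optimal edit sequence:
  1. delete 'g'  (+1)
  2. delete 'r'  (+1)
  3. substitute 'a' -> 'i'  (+1)
  4. substitute 't' -> 'd'  (+1)
  5. keep 'e'
  6. delete 'f'  (+1)
  7. substitute 'u' -> 'a'  (+1)
  8. keep 'l'
Edit distance = 6
Max length = max(8, 5) = 8
Similarity = 1 - 6/8
= 0.2500


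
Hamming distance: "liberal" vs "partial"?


Comparing character by character (same length = 7):
  Pos 0: 'l' vs 'p' !=
  Pos 1: 'i' vs 'a' !=
  Pos 2: 'b' vs 'r' !=
  Pos 3: 'e' vs 't' !=
  Pos 4: 'r' vs 'i' !=
  Pos 5: 'a' vs 'a' =
  Pos 6: 'l' vs 'l' =
Hamming distance = 5


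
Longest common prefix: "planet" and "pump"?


Word 1: "planet"
Word 2: "pump"
Comparing from start:
  Pos 0: 'p' == 'p'
  Pos 1: 'l' != 'u' (stop)
LCP = "p" (length 1)


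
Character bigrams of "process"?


Word: "process" (length 7)
Number of bigrams = 7 - 2 + 1 = 6
  Position 0: "pr"
  Position 1: "ro"
  Position 2: "oc"
  Position 3: "ce"
  Position 4: "es"
  Position 5: "ss"
Bigrams = "pr", "ro", "oc", "ce", "es", "ss"


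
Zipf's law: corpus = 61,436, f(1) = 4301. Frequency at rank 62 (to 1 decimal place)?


Zipf's law: f(r) = f(1) / r
f(1) = 4301
f(62) = 4301 / 62
= 69.4 occurrences


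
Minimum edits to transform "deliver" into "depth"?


Word 1: "deliver" (length 7)
Word 2: "depth" (length 5)
One optimal edit sequence (insert/delete/substitute each cost 1):
  1. keep 'd'
  2. keep 'e'
  3. delete 'l'  (+1)
  4. delete 'i'  (+1)
  5. substitute 'v' -> 'p'  (+1)
  6. substitute 'e' -> 't'  (+1)
  7. substitute 'r' -> 'h'  (+1)
Total edit operations: 5
Edit distance = 5


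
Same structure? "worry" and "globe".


Pattern of "worry": [0, 1, 2, 2, 3]
Pattern of "globe": [0, 1, 2, 3, 4]
Patterns do not match
Same pattern = No


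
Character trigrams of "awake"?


Word: "awake" (length 5)
Number of trigrams = 5 - 3 + 1 = 3
  Position 0: "awa"
  Position 1: "wak"
  Position 2: "ake"
Trigrams = "awa", "wak", "ake"


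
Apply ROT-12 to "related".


Word: "related"
Shift: 12
Each letter → (letter + shift) mod 26:
  'r' (17) + 12 = 3 → 'd'
  'e' (4) + 12 = 16 → 'q'
  'l' (11) + 12 = 23 → 'x'
  'a' (0) + 12 = 12 → 'm'
  't' (19) + 12 = 5 → 'f'
  'e' (4) + 12 = 16 → 'q'
  'd' (3) + 12 = 15 → 'p'
Result = "dqxmfqp"


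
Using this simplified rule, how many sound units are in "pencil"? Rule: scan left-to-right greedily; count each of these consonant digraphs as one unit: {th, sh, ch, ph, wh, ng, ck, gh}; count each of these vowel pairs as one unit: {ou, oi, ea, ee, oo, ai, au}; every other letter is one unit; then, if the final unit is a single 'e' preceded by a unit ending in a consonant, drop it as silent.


Word: "pencil" (6 letters)
Left-to-right scan:
  [1] 'p' (letter)
  [2] 'e' (letter)
  [3] 'n' (letter)
  [4] 'c' (letter)
  [5] 'i' (letter)
  [6] 'l' (letter)
Units from scan: 6
Sound units = 6 units


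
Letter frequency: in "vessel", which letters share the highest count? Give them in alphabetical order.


Word: "vessel"
Letter counts:
  'e': 2
  'l': 1
  's': 2
  'v': 1
Maximum count = 2
Most frequent = 'e', 's' (2 times each)


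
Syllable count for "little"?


Word: "little"
Syllable breakdown: lit-tle
Counting: 2 parts
= 2 syllables


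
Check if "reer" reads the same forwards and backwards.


Word: "reer"
Reversed: "reer"
Forward == Backward? reer == reer
Palindrome = Yes


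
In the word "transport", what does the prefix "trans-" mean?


Prefix: trans-
As in: transport -> trans- + port
Meaning = across


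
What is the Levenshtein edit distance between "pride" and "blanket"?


Word 1: "pride" (length 5)
Word 2: "blanket" (length 7)
One optimal edit sequence (insert/delete/substitute each cost 1):
  1. insert 'b'  (+1)
  2. substitute 'p' -> 'l'  (+1)
  3. substitute 'r' -> 'a'  (+1)
  4. substitute 'i' -> 'n'  (+1)
  5. substitute 'd' -> 'k'  (+1)
  6. keep 'e'
  7. insert 't'  (+1)
Total edit operations: 6
Edit distance = 6


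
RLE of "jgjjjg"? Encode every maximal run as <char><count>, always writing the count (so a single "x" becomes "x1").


String: "jgjjjg"
Scanning for consecutive runs:
  'j' x 1
  'g' x 1
  'j' x 3
  'g' x 1
RLE = "j1g1j3g1"


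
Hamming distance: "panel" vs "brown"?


Comparing character by character (same length = 5):
  Pos 0: 'p' vs 'b' !=
  Pos 1: 'a' vs 'r' !=
  Pos 2: 'n' vs 'o' !=
  Pos 3: 'e' vs 'w' !=
  Pos 4: 'l' vs 'n' !=
Hamming distance = 5


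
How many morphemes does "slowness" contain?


Word: "slowness"
Morphemes: slow | -ness
Each morpheme carries meaning
= 2 morphemes


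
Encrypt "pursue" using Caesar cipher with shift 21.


Word: "pursue"
Shift: 21
Each letter → (letter + shift) mod 26:
  'p' (15) + 21 = 10 → 'k'
  'u' (20) + 21 = 15 → 'p'
  'r' (17) + 21 = 12 → 'm'
  's' (18) + 21 = 13 → 'n'
  'u' (20) + 21 = 15 → 'p'
  'e' (4) + 21 = 25 → 'z'
Result = "kpmnpz"


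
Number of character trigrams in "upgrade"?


Word: "upgrade" (length 7)
Number of 3-grams = length - 3 + 1 = 7 - 3 + 1
= 5


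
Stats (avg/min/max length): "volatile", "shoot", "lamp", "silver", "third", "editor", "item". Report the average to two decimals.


Lengths: "volatile"=8, "shoot"=5, "lamp"=4, "silver"=6, "third"=5, "editor"=6, "item"=4
Sum = 38, Count = 7
Average = 38/7 = 5.43
= avg=5.43, min=4, max=8


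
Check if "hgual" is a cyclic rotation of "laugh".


Word: "laugh", Candidate: "hgual"
Method: check if candidate is substring of word+word
"laughlaugh" contains "hgual"? No
Is rotation = No


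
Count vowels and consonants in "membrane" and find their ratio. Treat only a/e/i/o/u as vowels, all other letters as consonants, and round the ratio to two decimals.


Word: "membrane"
Vowels (a,e,i,o,u): 3
Consonants: 5
Ratio = 3/5
= 0.60


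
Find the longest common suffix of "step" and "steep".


Word 1: "step"
Word 2: "steep"
Comparing from end:
  Pos -1: 'p' == 'p'
  Pos -2: 'e' == 'e'
  Pos -3: 't' != 'e' (stop)
LCS = "ep" (length 2)


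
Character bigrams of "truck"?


Word: "truck" (length 5)
Number of bigrams = 5 - 2 + 1 = 4
  Position 0: "tr"
  Position 1: "ru"
  Position 2: "uc"
  Position 3: "ck"
Bigrams = "tr", "ru", "uc", "ck"


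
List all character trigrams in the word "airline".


Word: "airline" (length 7)
Number of trigrams = 7 - 3 + 1 = 5
  Position 0: "air"
  Position 1: "irl"
  Position 2: "rli"
  Position 3: "lin"
  Position 4: "ine"
Trigrams = "air", "irl", "rli", "lin", "ine"


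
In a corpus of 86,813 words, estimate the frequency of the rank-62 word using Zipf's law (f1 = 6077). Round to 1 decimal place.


Zipf's law: f(r) = f(1) / r
f(1) = 6077
f(62) = 6077 / 62
= 98.0 occurrences


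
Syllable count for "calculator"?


Word: "calculator"
Syllable breakdown: cal | cu | la | tor
Counting: 4 parts
= 4 syllables


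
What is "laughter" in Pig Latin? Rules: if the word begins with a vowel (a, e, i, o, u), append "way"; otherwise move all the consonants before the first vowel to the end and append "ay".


Word: "laughter"
Starts with consonant(s) → move to end, add 'ay'
Consonant cluster: "l"
Pig Latin = "aughterlay"


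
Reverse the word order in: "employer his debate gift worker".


Original: "employer his debate gift worker"
Words (1..n): employer | his | debate | gift | worker
Reversed (n..1): worker | gift | debate | his | employer
Result = "worker gift debate his employer"


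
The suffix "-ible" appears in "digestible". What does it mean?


Suffix: -ible
As in: digestible -> digest + -ible
Meaning = capable of


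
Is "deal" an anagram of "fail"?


Word 1: "fail" → sorted: afil
Word 2: "deal" → sorted: adel
Same letters? afil != adel
Anagram = No


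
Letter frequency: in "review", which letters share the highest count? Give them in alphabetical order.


Word: "review"
Letter counts:
  'e': 2
  'i': 1
  'r': 1
  'v': 1
  'w': 1
Maximum count = 2
Most frequent = 'e' (2 times each)


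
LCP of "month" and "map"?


Word 1: "month"
Word 2: "map"
Comparing from start:
  Pos 0: 'm' == 'm'
  Pos 1: 'o' != 'a' (stop)
LCP = "m" (length 1)


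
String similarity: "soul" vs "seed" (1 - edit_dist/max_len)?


Word 1: "soul" (length 4)
Word 2: "seed" (length 4)
One optimal edit sequence:
  1. keep 's'
  2. substitute 'o' -> 'e'  (+1)
  3. substitute 'u' -> 'e'  (+1)
  4. substitute 'l' -> 'd'  (+1)
Edit distance = 3
Max length = max(4, 4) = 4
Similarity = 1 - 3/4
= 0.2500


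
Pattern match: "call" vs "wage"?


Pattern of "call": [0, 1, 2, 2]
Pattern of "wage": [0, 1, 2, 3]
Patterns do not match
Same pattern = No


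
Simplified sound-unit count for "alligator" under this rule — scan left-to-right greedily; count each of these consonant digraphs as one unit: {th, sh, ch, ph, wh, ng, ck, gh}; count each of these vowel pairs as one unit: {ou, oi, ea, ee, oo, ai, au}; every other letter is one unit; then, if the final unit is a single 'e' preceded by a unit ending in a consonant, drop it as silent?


Word: "alligator" (9 letters)
Left-to-right scan:
  [1] 'a' (letter)
  [2] 'l' (letter)
  [3] 'l' (letter)
  [4] 'i' (letter)
  [5] 'g' (letter)
  [6] 'a' (letter)
  [7] 't' (letter)
  [8] 'o' (letter)
  [9] 'r' (letter)
Units from scan: 9
Sound units = 9 units


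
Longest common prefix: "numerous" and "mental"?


Word 1: "numerous"
Word 2: "mental"
Comparing from start:
  Pos 0: 'n' != 'm' (stop)
LCP = "" (length 0)


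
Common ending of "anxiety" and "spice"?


Word 1: "anxiety"
Word 2: "spice"
Comparing from end:
  Pos -1: 'y' != 'e' (stop)
LCS = "" (length 0)


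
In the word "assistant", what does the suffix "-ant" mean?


Suffix: -ant
Example: assistant (assist + -ant)
Meaning = one who / that which


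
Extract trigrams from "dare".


Word: "dare" (length 4)
Number of trigrams = 4 - 3 + 1 = 2
  Position 0: "dar"
  Position 1: "are"
Trigrams = "dar", "are"


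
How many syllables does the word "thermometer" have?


Word: "thermometer"
Syllable breakdown: ther | mom | e | ter
Counting: 4 parts
= 4 syllables


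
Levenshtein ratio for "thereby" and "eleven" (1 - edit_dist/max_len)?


Word 1: "thereby" (length 7)
Word 2: "eleven" (length 6)
One optimal edit sequence:
  1. substitute 't' -> 'e'  (+1)
  2. substitute 'h' -> 'l'  (+1)
  3. keep 'e'
  4. substitute 'r' -> 'v'  (+1)
  5. keep 'e'
  6. delete 'b'  (+1)
  7. substitute 'y' -> 'n'  (+1)
Edit distance = 5
Max length = max(7, 6) = 7
Similarity = 1 - 5/7
= 0.2857


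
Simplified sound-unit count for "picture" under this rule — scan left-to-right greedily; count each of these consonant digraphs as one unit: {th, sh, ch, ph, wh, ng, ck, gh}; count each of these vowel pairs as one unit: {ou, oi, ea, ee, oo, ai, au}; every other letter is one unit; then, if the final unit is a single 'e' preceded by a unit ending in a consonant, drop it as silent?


Word: "picture" (7 letters)
Left-to-right scan:
  [1] 'p' (letter)
  [2] 'i' (letter)
  [3] 'c' (letter)
  [4] 't' (letter)
  [5] 'u' (letter)
  [6] 'r' (letter)
  [7] 'e' (letter)
Units from scan: 7
Final unit is 'e' after a consonant -> drop as silent (-1)
Sound units = 6 units


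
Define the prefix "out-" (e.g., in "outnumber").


Prefix: out-
As in: outnumber -> out- + number
Meaning = surpass


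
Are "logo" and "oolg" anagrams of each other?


Word 1: "logo" → sorted: gloo
Word 2: "oolg" → sorted: gloo
Same letters? gloo == gloo
Anagram = Yes


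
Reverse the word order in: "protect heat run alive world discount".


Original: "protect heat run alive world discount"
Words (1..n): protect | heat | run | alive | world | discount
Reversed (n..1): discount | world | alive | run | heat | protect
Result = "discount world alive run heat protect"


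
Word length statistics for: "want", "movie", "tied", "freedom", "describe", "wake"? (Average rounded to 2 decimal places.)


Lengths: "want"=4, "movie"=5, "tied"=4, "freedom"=7, "describe"=8, "wake"=4
Sum = 32, Count = 6
Average = 32/6 = 5.33
= avg=5.33, min=4, max=8


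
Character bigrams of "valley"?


Word: "valley" (length 6)
Number of bigrams = 6 - 2 + 1 = 5
  Position 0: "va"
  Position 1: "al"
  Position 2: "ll"
  Position 3: "le"
  Position 4: "ey"
Bigrams = "va", "al", "ll", "le", "ey"


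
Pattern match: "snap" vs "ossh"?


Pattern of "snap": [0, 1, 2, 3]
Pattern of "ossh": [0, 1, 1, 2]
Patterns do not match
Same pattern = No


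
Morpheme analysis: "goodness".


Word: "goodness"
Morphemes: good / -ness
Each morpheme carries meaning
= 2 morphemes


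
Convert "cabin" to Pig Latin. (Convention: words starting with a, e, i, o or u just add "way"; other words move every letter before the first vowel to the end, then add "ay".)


Word: "cabin"
Starts with consonant(s) → move to end, add 'ay'
Consonant cluster: "c"
Pig Latin = "abincay"


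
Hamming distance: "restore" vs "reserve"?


Comparing character by character (same length = 7):
  Pos 0: 'r' vs 'r' =
  Pos 1: 'e' vs 'e' =
  Pos 2: 's' vs 's' =
  Pos 3: 't' vs 'e' !=
  Pos 4: 'o' vs 'r' !=
  Pos 5: 'r' vs 'v' !=
  Pos 6: 'e' vs 'e' =
Hamming distance = 3


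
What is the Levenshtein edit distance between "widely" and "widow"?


Word 1: "widely" (length 6)
Word 2: "widow" (length 5)
One optimal edit sequence (insert/delete/substitute each cost 1):
  1. keep 'w'
  2. keep 'i'
  3. keep 'd'
  4. delete 'e'  (+1)
  5. substitute 'l' -> 'o'  (+1)
  6. substitute 'y' -> 'w'  (+1)
Total edit operations: 3
Edit distance = 3


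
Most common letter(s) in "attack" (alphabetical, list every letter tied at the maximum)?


Word: "attack"
Letter counts:
  'a': 2
  'c': 1
  'k': 1
  't': 2
Maximum count = 2
Most frequent = 'a', 't' (2 times each)


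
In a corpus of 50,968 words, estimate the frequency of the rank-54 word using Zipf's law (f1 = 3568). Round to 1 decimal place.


Zipf's law: f(r) = f(1) / r
f(1) = 3568
f(54) = 3568 / 54
= 66.1 occurrences


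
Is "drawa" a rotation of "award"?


Word: "award", Candidate: "drawa"
Method: check if candidate is substring of word+word
"awardaward" contains "drawa"? No
Is rotation = No


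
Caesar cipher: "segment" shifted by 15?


Word: "segment"
Shift: 15
Each letter → (letter + shift) mod 26:
  's' (18) + 15 = 7 → 'h'
  'e' (4) + 15 = 19 → 't'
  'g' (6) + 15 = 21 → 'v'
  'm' (12) + 15 = 1 → 'b'
  'e' (4) + 15 = 19 → 't'
  'n' (13) + 15 = 2 → 'c'
  't' (19) + 15 = 8 → 'i'
Result = "htvbtci"


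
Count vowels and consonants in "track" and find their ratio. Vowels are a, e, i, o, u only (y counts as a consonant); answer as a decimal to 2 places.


Word: "track"
Vowels (a,e,i,o,u): 1
Consonants: 4
Ratio = 1/4
= 0.25


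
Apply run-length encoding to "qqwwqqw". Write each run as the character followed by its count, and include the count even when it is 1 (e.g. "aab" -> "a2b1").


String: "qqwwqqw"
Scanning for consecutive runs:
  'q' x 2
  'w' x 2
  'q' x 2
  'w' x 1
RLE = "q2w2q2w1"


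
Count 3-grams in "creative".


Word: "creative" (length 8)
Number of 3-grams = length - 3 + 1 = 8 - 3 + 1
= 6


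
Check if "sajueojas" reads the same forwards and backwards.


Word: "sajueojas"
Reversed: "sajoeujas"
Forward == Backward? sajueojas != sajoeujas
Palindrome = No


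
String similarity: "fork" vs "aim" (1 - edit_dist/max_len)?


Word 1: "fork" (length 4)
Word 2: "aim" (length 3)
One optimal edit sequence:
  1. delete 'f'  (+1)
  2. substitute 'o' -> 'a'  (+1)
  3. substitute 'r' -> 'i'  (+1)
  4. substitute 'k' -> 'm'  (+1)
Edit distance = 4
Max length = max(4, 3) = 4
Similarity = 1 - 4/4
= 0.0000


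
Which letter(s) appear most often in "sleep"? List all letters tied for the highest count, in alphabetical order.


Word: "sleep"
Letter counts:
  'e': 2
  'l': 1
  'p': 1
  's': 1
Maximum count = 2
Most frequent = 'e' (2 times each)


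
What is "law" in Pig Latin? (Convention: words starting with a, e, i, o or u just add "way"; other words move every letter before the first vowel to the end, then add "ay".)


Word: "law"
Starts with consonant(s) → move to end, add 'ay'
Consonant cluster: "l"
Pig Latin = "awlay"


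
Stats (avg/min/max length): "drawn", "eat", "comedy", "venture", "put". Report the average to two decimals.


Lengths: "drawn"=5, "eat"=3, "comedy"=6, "venture"=7, "put"=3
Sum = 24, Count = 5
Average = 24/5 = 4.80
= avg=4.80, min=3, max=7


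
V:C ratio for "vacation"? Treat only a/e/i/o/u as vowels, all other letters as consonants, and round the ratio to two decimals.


Word: "vacation"
Vowels (a,e,i,o,u): 4
Consonants: 4
Ratio = 4/4
= 1.00


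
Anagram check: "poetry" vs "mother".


Word 1: "poetry" → sorted: eoprty
Word 2: "mother" → sorted: ehmort
Same letters? eoprty != ehmort
Anagram = No


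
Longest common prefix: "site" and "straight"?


Word 1: "site"
Word 2: "straight"
Comparing from start:
  Pos 0: 's' == 's'
  Pos 1: 'i' != 't' (stop)
LCP = "s" (length 1)


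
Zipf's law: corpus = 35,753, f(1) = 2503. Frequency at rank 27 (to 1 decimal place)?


Zipf's law: f(r) = f(1) / r
f(1) = 2503
f(27) = 2503 / 27
= 92.7 occurrences


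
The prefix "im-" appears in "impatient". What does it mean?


Prefix: im-
Example: impatient = im- + patient
Meaning = not / into


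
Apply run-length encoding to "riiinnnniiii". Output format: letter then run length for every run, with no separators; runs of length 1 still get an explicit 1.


String: "riiinnnniiii"
Scanning for consecutive runs:
  'r' x 1
  'i' x 3
  'n' x 4
  'i' x 4
RLE = "r1i3n4i4"


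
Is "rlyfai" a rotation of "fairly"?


Word: "fairly", Candidate: "rlyfai"
Method: check if candidate is substring of word+word
"fairlyfairly" contains "rlyfai"? Yes
Is rotation = Yes


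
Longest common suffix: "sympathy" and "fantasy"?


Word 1: "sympathy"
Word 2: "fantasy"
Comparing from end:
  Pos -1: 'y' == 'y'
  Pos -2: 'h' != 's' (stop)
LCS = "y" (length 1)


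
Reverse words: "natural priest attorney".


Original: "natural priest attorney"
Words (1..n): natural | priest | attorney
Reversed (n..1): attorney | priest | natural
Result = "attorney priest natural"


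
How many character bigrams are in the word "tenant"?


Word: "tenant" (length 6)
Number of 2-grams = length - 2 + 1 = 6 - 2 + 1
= 5


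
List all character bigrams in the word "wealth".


Word: "wealth" (length 6)
Number of bigrams = 6 - 2 + 1 = 5
  Position 0: "we"
  Position 1: "ea"
  Position 2: "al"
  Position 3: "lt"
  Position 4: "th"
Bigrams = "we", "ea", "al", "lt", "th"


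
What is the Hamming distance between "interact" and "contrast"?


Comparing character by character (same length = 8):
  Pos 0: 'i' vs 'c' !=
  Pos 1: 'n' vs 'o' !=
  Pos 2: 't' vs 'n' !=
  Pos 3: 'e' vs 't' !=
  Pos 4: 'r' vs 'r' =
  Pos 5: 'a' vs 'a' =
  Pos 6: 'c' vs 's' !=
  Pos 7: 't' vs 't' =
Hamming distance = 5


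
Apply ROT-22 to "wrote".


Word: "wrote"
Shift: 22
Each letter → (letter + shift) mod 26:
  'w' (22) + 22 = 18 → 's'
  'r' (17) + 22 = 13 → 'n'
  'o' (14) + 22 = 10 → 'k'
  't' (19) + 22 = 15 → 'p'
  'e' (4) + 22 = 0 → 'a'
Result = "snkpa"


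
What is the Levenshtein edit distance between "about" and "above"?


Word 1: "about" (length 5)
Word 2: "above" (length 5)
One optimal edit sequence (insert/delete/substitute each cost 1):
  1. keep 'a'
  2. keep 'b'
  3. keep 'o'
  4. substitute 'u' -> 'v'  (+1)
  5. substitute 't' -> 'e'  (+1)
Total edit operations: 2
Edit distance = 2


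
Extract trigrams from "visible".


Word: "visible" (length 7)
Number of trigrams = 7 - 3 + 1 = 5
  Position 0: "vis"
  Position 1: "isi"
  Position 2: "sib"
  Position 3: "ibl"
  Position 4: "ble"
Trigrams = "vis", "isi", "sib", "ibl", "ble"


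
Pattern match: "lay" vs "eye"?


Pattern of "lay": [0, 1, 2]
Pattern of "eye": [0, 1, 0]
Patterns do not match
Same pattern = No


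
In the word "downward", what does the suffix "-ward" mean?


Suffix: -ward
Example: downward = down + -ward
Meaning = in the direction of


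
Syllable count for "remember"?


Word: "remember"
Syllable breakdown: re / mem / ber
Counting: 3 parts
= 3 syllables


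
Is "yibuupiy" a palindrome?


Word: "yibuupiy"
Reversed: "yipuubiy"
Forward == Backward? yibuupiy != yipuubiy
Palindrome = No


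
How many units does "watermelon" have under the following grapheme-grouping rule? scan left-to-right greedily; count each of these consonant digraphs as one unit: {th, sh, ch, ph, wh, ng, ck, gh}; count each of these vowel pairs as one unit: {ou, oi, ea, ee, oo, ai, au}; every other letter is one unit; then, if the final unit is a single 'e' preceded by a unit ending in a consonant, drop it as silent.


Word: "watermelon" (10 letters)
Left-to-right scan:
  [1] 'w' (letter)
  [2] 'a' (letter)
  [3] 't' (letter)
  [4] 'e' (letter)
  [5] 'r' (letter)
  [6] 'm' (letter)
  [7] 'e' (letter)
  [8] 'l' (letter)
  [9] 'o' (letter)
  [10] 'n' (letter)
Units from scan: 10
Sound units = 10 units


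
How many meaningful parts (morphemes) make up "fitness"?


Word: "fitness"
Morphemes: fit | -ness
Each morpheme carries meaning
= 2 morphemes


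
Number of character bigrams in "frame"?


Word: "frame" (length 5)
Number of 2-grams = length - 2 + 1 = 5 - 2 + 1
= 4


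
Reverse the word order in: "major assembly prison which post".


Original: "major assembly prison which post"
Words (1..n): major | assembly | prison | which | post
Reversed (n..1): post | which | prison | assembly | major
Result = "post which prison assembly major"


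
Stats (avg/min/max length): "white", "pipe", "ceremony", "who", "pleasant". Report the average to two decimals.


Lengths: "white"=5, "pipe"=4, "ceremony"=8, "who"=3, "pleasant"=8
Sum = 28, Count = 5
Average = 28/5 = 5.60
= avg=5.60, min=3, max=8


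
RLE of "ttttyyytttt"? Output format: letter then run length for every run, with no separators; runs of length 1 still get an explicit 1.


String: "ttttyyytttt"
Scanning for consecutive runs:
  't' x 4
  'y' x 3
  't' x 4
RLE = "t4y3t4"


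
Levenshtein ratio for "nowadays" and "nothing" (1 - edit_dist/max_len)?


Word 1: "nowadays" (length 8)
Word 2: "nothing" (length 7)
One optimal edit sequence:
  1. keep 'n'
  2. keep 'o'
  3. delete 'w'  (+1)
  4. substitute 'a' -> 't'  (+1)
  5. substitute 'd' -> 'h'  (+1)
  6. substitute 'a' -> 'i'  (+1)
  7. substitute 'y' -> 'n'  (+1)
  8. substitute 's' -> 'g'  (+1)
Edit distance = 6
Max length = max(8, 7) = 8
Similarity = 1 - 6/8
= 0.2500


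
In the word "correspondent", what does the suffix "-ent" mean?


Suffix: -ent
Example: correspondent = correspond + -ent
Meaning = one who / that which


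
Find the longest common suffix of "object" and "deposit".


Word 1: "object"
Word 2: "deposit"
Comparing from end:
  Pos -1: 't' == 't'
  Pos -2: 'c' != 'i' (stop)
LCS = "t" (length 1)


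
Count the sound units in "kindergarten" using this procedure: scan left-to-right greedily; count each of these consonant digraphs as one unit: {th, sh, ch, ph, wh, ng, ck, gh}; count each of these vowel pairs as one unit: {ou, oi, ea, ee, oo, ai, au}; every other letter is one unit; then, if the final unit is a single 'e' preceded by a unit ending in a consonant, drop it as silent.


Word: "kindergarten" (12 letters)
Left-to-right scan:
  1. 'k' (letter)
  2. 'i' (letter)
  3. 'n' (letter)
  4. 'd' (letter)
  5. 'e' (letter)
  6. 'r' (letter)
  7. 'g' (letter)
  8. 'a' (letter)
  9. 'r' (letter)
  10. 't' (letter)
  11. 'e' (letter)
  12. 'n' (letter)
Units from scan: 12
Sound units = 12 units


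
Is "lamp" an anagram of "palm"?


Word 1: "palm" → sorted: almp
Word 2: "lamp" → sorted: almp
Same letters? almp == almp
Anagram = Yes


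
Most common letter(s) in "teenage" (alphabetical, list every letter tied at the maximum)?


Word: "teenage"
Letter counts:
  'a': 1
  'e': 3
  'g': 1
  'n': 1
  't': 1
Maximum count = 3
Most frequent = 'e' (3 times each)


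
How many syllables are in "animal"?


Word: "animal"
Syllable breakdown: an | i | mal
Counting: 3 parts
= 3 syllables


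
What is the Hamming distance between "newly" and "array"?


Comparing character by character (same length = 5):
  Pos 0: 'n' vs 'a' !=
  Pos 1: 'e' vs 'r' !=
  Pos 2: 'w' vs 'r' !=
  Pos 3: 'l' vs 'a' !=
  Pos 4: 'y' vs 'y' =
Hamming distance = 4


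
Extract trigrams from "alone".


Word: "alone" (length 5)
Number of trigrams = 5 - 3 + 1 = 3
  Position 0: "alo"
  Position 1: "lon"
  Position 2: "one"
Trigrams = "alo", "lon", "one"


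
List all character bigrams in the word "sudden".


Word: "sudden" (length 6)
Number of bigrams = 6 - 2 + 1 = 5
  Position 0: "su"
  Position 1: "ud"
  Position 2: "dd"
  Position 3: "de"
  Position 4: "en"
Bigrams = "su", "ud", "dd", "de", "en"


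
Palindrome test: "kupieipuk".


Word: "kupieipuk"
Reversed: "kupieipuk"
Forward == Backward? kupieipuk == kupieipuk
Palindrome = Yes


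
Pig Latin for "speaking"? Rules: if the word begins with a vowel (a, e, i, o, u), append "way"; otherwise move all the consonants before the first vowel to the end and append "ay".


Word: "speaking"
Starts with consonant(s) → move to end, add 'ay'
Consonant cluster: "sp"
Pig Latin = "eakingspay"


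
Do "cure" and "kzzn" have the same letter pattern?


Pattern of "cure": [0, 1, 2, 3]
Pattern of "kzzn": [0, 1, 1, 2]
Patterns do not match
Same pattern = No


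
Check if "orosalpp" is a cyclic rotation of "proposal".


Word: "proposal", Candidate: "orosalpp"
Method: check if candidate is substring of word+word
"proposalproposal" contains "orosalpp"? No
Is rotation = No


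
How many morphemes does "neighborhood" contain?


Word: "neighborhood"
Morphemes: neighbor | -hood
Each morpheme carries meaning
= 2 morphemes


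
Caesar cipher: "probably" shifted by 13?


Word: "probably"
Shift: 13
Each letter → (letter + shift) mod 26:
  'p' (15) + 13 = 2 → 'c'
  'r' (17) + 13 = 4 → 'e'
  'o' (14) + 13 = 1 → 'b'
  'b' (1) + 13 = 14 → 'o'
  'a' (0) + 13 = 13 → 'n'
  'b' (1) + 13 = 14 → 'o'
  'l' (11) + 13 = 24 → 'y'
  'y' (24) + 13 = 11 → 'l'
Result = "cebonoyl"


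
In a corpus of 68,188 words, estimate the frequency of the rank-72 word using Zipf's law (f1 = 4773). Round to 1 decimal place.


Zipf's law: f(r) = f(1) / r
f(1) = 4773
f(72) = 4773 / 72
= 66.3 occurrences


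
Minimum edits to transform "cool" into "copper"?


Word 1: "cool" (length 4)
Word 2: "copper" (length 6)
One optimal edit sequence (insert/delete/substitute each cost 1):
  1. keep 'c'
  2. keep 'o'
  3. insert 'p'  (+1)
  4. insert 'p'  (+1)
  5. substitute 'o' -> 'e'  (+1)
  6. substitute 'l' -> 'r'  (+1)
Total edit operations: 4
Edit distance = 4


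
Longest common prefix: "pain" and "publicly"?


Word 1: "pain"
Word 2: "publicly"
Comparing from start:
  Pos 0: 'p' == 'p'
  Pos 1: 'a' != 'u' (stop)
LCP = "p" (length 1)


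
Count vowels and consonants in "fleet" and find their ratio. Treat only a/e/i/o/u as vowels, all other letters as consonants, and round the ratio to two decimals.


Word: "fleet"
Vowels (a,e,i,o,u): 2
Consonants: 3
Ratio = 2/3
= 0.67


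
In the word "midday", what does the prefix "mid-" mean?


Prefix: mid-
As in: midday -> mid- + day
Meaning = middle


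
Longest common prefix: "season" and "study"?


Word 1: "season"
Word 2: "study"
Comparing from start:
  Pos 0: 's' == 's'
  Pos 1: 'e' != 't' (stop)
LCP = "s" (length 1)


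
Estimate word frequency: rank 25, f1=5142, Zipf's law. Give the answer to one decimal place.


Zipf's law: f(r) = f(1) / r
f(1) = 5142
f(25) = 5142 / 25
= 205.7 occurrences


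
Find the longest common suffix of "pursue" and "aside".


Word 1: "pursue"
Word 2: "aside"
Comparing from end:
  Pos -1: 'e' == 'e'
  Pos -2: 'u' != 'd' (stop)
LCS = "e" (length 1)


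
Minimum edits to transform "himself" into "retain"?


Word 1: "himself" (length 7)
Word 2: "retain" (length 6)
One optimal edit sequence (insert/delete/substitute each cost 1):
  1. delete 'h'  (+1)
  2. substitute 'i' -> 'r'  (+1)
  3. substitute 'm' -> 'e'  (+1)
  4. substitute 's' -> 't'  (+1)
  5. substitute 'e' -> 'a'  (+1)
  6. substitute 'l' -> 'i'  (+1)
  7. substitute 'f' -> 'n'  (+1)
Total edit operations: 7
Edit distance = 7


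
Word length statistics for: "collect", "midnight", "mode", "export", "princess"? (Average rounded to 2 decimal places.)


Lengths: "collect"=7, "midnight"=8, "mode"=4, "export"=6, "princess"=8
Sum = 33, Count = 5
Average = 33/5 = 6.60
= avg=6.60, min=4, max=8


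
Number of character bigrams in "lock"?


Word: "lock" (length 4)
Number of 2-grams = length - 2 + 1 = 4 - 2 + 1
= 3


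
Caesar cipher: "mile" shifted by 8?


Word: "mile"
Shift: 8
Each letter → (letter + shift) mod 26:
  'm' (12) + 8 = 20 → 'u'
  'i' (8) + 8 = 16 → 'q'
  'l' (11) + 8 = 19 → 't'
  'e' (4) + 8 = 12 → 'm'
Result = "uqtm"


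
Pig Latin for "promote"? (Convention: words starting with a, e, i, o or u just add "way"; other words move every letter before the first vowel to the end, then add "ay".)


Word: "promote"
Starts with consonant(s) → move to end, add 'ay'
Consonant cluster: "pr"
Pig Latin = "omotepray"


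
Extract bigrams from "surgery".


Word: "surgery" (length 7)
Number of bigrams = 7 - 2 + 1 = 6
  Position 0: "su"
  Position 1: "ur"
  Position 2: "rg"
  Position 3: "ge"
  Position 4: "er"
  Position 5: "ry"
Bigrams = "su", "ur", "rg", "ge", "er", "ry"


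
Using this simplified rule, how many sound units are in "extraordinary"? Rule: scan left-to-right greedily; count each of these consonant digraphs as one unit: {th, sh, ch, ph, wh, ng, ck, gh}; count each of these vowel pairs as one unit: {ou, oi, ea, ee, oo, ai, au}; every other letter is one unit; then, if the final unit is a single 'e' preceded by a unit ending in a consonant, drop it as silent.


Word: "extraordinary" (13 letters)
Left-to-right scan:
  [1] 'e' (letter)
  [2] 'x' (letter)
  [3] 't' (letter)
  [4] 'r' (letter)
  [5] 'a' (letter)
  [6] 'o' (letter)
  [7] 'r' (letter)
  [8] 'd' (letter)
  [9] 'i' (letter)
  [10] 'n' (letter)
  [11] 'a' (letter)
  [12] 'r' (letter)
  [13] 'y' (letter)
Units from scan: 13
Sound units = 13 units
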